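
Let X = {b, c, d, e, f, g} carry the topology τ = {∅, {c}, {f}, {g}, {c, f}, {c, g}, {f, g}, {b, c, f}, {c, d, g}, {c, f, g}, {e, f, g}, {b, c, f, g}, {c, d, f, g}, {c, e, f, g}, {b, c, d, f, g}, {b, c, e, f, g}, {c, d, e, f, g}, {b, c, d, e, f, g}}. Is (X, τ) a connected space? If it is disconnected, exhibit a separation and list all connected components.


(X, τ) is connected.

Find clopen sets (U ∈ τ with X ∖ U ∈ τ):
  U = ∅, X ∖ U = {b, c, d, e, f, g} — both open, so U is clopen.
  U = {b, c, d, e, f, g}, X ∖ U = ∅ — both open, so U is clopen.
Only trivial clopens (∅ and X) exist, so (X, τ) is connected.
Compute connected components by grouping points that agree on all clopens:
  component: {b, c, d, e, f, g}


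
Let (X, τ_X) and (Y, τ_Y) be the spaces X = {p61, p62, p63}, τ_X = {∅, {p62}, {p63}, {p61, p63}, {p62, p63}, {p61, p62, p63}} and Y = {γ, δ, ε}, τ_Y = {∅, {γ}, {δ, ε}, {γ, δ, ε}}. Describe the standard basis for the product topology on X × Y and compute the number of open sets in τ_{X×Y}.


Basis B = {∅ × ∅, {p62} × {γ}, {p63} × {γ}, {p61, p63} × {γ}, {p62, p63} × {γ}, {p62} × {δ, ε}, {p63} × {δ, ε}, {p61, p62, p63} × {γ}, {p62} × {γ, δ, ε}, {p63} × {γ, δ, ε}, {p61, p63} × {δ, ε}, {p62, p63} × {δ, ε}, {p61, p63} × {γ, δ, ε}, {p61, p62, p63} × {δ, ε}, {p62, p63} × {γ, δ, ε}, {p61, p62, p63} × {γ, δ, ε}}; |τ_{X×Y}| = 36.

Enumerate products U × V with U ∈ τ_X, V ∈ τ_Y (deduplicated):
  ∅ × ∅ = {} (∅)
  {p62} × {γ} = {(p62,γ)}
  {p63} × {γ} = {(p63,γ)}
  {p61, p63} × {γ} = {(p61,γ), (p63,γ)}
  {p62, p63} × {γ} = {(p62,γ), (p63,γ)}
  {p62} × {δ, ε} = {(p62,δ), (p62,ε)}
  {p63} × {δ, ε} = {(p63,δ), (p63,ε)}
  {p61, p62, p63} × {γ} = {(p61,γ), (p62,γ), (p63,γ)}
  {p62} × {γ, δ, ε} = {(p62,γ), (p62,δ), (p62,ε)}
  {p63} × {γ, δ, ε} = {(p63,γ), (p63,δ), (p63,ε)}
  {p61, p63} × {δ, ε} = {(p61,δ), (p61,ε), (p63,δ), (p63,ε)}
  {p62, p63} × {δ, ε} = {(p62,δ), (p62,ε), (p63,δ), (p63,ε)}
  {p61, p63} × {γ, δ, ε} = {(p61,γ), (p61,δ), (p61,ε), (p63,γ), (p63,δ), (p63,ε)}
  {p61, p62, p63} × {δ, ε} = {(p61,δ), (p61,ε), (p62,δ), (p62,ε), (p63,δ), (p63,ε)}
  {p62, p63} × {γ, δ, ε} = {(p62,γ), (p62,δ), (p62,ε), (p63,γ), (p63,δ), (p63,ε)}
  {p61, p62, p63} × {γ, δ, ε} = {(p61,γ), (p61,δ), (p61,ε), (p62,γ), (p62,δ), (p62,ε), (p63,γ), (p63,δ), (p63,ε)}
These 16 distinct sets form the basis B.
Close under arbitrary unions to get τ_{X×Y}; counting gives |τ_{X×Y}| = 36.


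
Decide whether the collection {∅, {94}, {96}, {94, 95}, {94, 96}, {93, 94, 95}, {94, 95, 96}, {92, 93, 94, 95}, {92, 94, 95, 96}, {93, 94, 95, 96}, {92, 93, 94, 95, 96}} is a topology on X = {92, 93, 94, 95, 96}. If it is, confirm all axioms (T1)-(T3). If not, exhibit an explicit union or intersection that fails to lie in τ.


τ is NOT a topology on X.

Axiom (T1): ∅ ∈ τ? Yes; X ∈ τ? Yes.
Axiom (T2/T3): check pairwise unions and intersections of members of τ.
Counterexample for (T3): {92, 93, 94, 95} ∩ {92, 94, 95, 96} = {92, 94, 95} ∉ τ. Therefore τ is NOT a topology.


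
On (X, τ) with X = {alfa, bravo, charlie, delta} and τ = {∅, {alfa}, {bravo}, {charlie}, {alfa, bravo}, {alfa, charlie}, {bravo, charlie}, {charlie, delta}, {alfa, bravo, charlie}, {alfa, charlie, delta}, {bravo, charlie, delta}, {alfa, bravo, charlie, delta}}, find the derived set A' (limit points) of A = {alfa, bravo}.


A' = ∅

For each x ∈ X, list the open sets U ∈ τ with x ∈ U, then check whether U ∩ (A ∖ {x}) ≠ ∅ for every such U.
  x = alfa: open {alfa} ∋ x has {alfa} ∩ (A ∖ {alfa}) = ∅, so x is NOT a limit point.
  x = bravo: open {bravo} ∋ x has {bravo} ∩ (A ∖ {bravo}) = ∅, so x is NOT a limit point.
  x = charlie: open {charlie} ∋ x has {charlie} ∩ (A ∖ {charlie}) = ∅, so x is NOT a limit point.
  x = delta: open {charlie, delta} ∋ x has {charlie, delta} ∩ (A ∖ {delta}) = ∅, so x is NOT a limit point.
Collecting: A' = ∅.


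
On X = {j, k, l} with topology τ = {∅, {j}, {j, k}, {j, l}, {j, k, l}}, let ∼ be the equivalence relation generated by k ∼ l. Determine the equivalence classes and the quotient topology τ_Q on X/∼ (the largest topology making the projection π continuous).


X/∼ = {[j], [k=l]}; |τ_Q| = 3.

Equivalence classes: [j], [k=l].
Quotient map π: X → X/∼ sends j ↦ [j], k ↦ [k=l], l ↦ [k=l].
For each subset V ⊆ X/∼, compute π^{-1}(V) ⊆ X and check whether π^{-1}(V) ∈ τ. V is open in τ_Q iff π^{-1}(V) ∈ τ.
  V = {}: π^{-1}(V) = ∅ ∈ τ ✓.
  V = {[j]}: π^{-1}(V) = {j} ∈ τ ✓.
  V = {[k=l]}: π^{-1}(V) = {k, l} ∉ τ ✗.
  V = {[j], [k=l]}: π^{-1}(V) = {j, k, l} ∈ τ ✓.
Open sets in the quotient: τ_Q = {{}, {[j]}, {[j], [k=l]}} (3 elements).


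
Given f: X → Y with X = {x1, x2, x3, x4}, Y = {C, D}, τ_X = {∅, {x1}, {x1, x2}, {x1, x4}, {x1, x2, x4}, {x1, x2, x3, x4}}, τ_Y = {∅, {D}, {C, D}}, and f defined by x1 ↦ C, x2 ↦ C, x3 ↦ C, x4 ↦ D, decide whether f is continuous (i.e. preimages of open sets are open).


f is NOT continuous.

Compute f^{-1}(U) for each U ∈ τ_Y:
  U = ∅: f^{-1}(U) = ∅ ∈ τ_X ✓.
  U = {D}: f^{-1}(U) = {x4} ∉ τ_X ✗.
  U = {C, D}: f^{-1}(U) = {x1, x2, x3, x4} ∈ τ_X ✓.
Found U = {D} with f^{-1}(U) = {x4} not in τ_X. Therefore f is NOT continuous.


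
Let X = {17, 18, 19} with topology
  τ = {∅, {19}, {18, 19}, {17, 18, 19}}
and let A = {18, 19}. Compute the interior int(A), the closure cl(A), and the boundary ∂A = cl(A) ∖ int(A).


int(A) = {18, 19}, cl(A) = {17, 18, 19}, ∂A = {17}.

Closed sets in (X, τ) are complements of opens:
  closed(X, τ) = {∅, {17}, {17, 18}, {17, 18, 19}}.
int(A) = ⋃ {U ∈ τ : U ⊆ A}. Opens contained in A: ∅, {19}, {18, 19}.
Taking the union of these: int(A) = {18, 19}.
cl(A) = ⋂ {C closed : A ⊆ C}. Closed sets containing A: {17, 18, 19}.
Intersecting these: cl(A) = {17, 18, 19}.
∂A = cl(A) ∖ int(A) = {17, 18, 19} ∖ {18, 19} = {17}.


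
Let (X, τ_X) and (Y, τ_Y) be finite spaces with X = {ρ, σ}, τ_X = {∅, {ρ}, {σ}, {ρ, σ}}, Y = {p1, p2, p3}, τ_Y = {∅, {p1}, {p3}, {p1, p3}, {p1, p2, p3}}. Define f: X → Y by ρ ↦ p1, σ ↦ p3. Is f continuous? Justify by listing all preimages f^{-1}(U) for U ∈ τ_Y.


f IS continuous.

Compute f^{-1}(U) for each U ∈ τ_Y:
  U = ∅: f^{-1}(U) = ∅ ∈ τ_X ✓.
  U = {p1}: f^{-1}(U) = {ρ} ∈ τ_X ✓.
  U = {p3}: f^{-1}(U) = {σ} ∈ τ_X ✓.
  U = {p1, p3}: f^{-1}(U) = {ρ, σ} ∈ τ_X ✓.
  U = {p1, p2, p3}: f^{-1}(U) = {ρ, σ} ∈ τ_X ✓.
Every preimage lies in τ_X, so f IS continuous.


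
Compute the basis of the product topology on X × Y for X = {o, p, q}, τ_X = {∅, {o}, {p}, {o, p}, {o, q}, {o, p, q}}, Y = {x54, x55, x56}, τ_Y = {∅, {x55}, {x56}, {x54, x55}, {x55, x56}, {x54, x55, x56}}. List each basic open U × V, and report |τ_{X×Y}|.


Basis B = {∅ × ∅, {o} × {x55}, {o} × {x56}, {p} × {x55}, {p} × {x56}, {o} × {x54, x55}, {o} × {x55, x56}, {o, p} × {x55}, {o, q} × {x55}, {o, p} × {x56}, {o, q} × {x56}, {p} × {x54, x55}, {p} × {x55, x56}, {o} × {x54, x55, x56}, {o, p, q} × {x55}, {o, p, q} × {x56}, {p} × {x54, x55, x56}, {o, p} × {x54, x55}, {o, q} × {x54, x55}, {o, p} × {x55, x56}, {o, q} × {x55, x56}, {o, p} × {x54, x55, x56}, {o, q} × {x54, x55, x56}, {o, p, q} × {x54, x55}, {o, p, q} × {x55, x56}, {o, p, q} × {x54, x55, x56}}; |τ_{X×Y}| = 108.

Enumerate products U × V with U ∈ τ_X, V ∈ τ_Y (deduplicated):
  ∅ × ∅ = {} (∅)
  {o} × {x55} = {(o,x55)}
  {o} × {x56} = {(o,x56)}
  {p} × {x55} = {(p,x55)}
  {p} × {x56} = {(p,x56)}
  {o} × {x54, x55} = {(o,x54), (o,x55)}
  {o} × {x55, x56} = {(o,x55), (o,x56)}
  {o, p} × {x55} = {(o,x55), (p,x55)}
  {o, q} × {x55} = {(o,x55), (q,x55)}
  {o, p} × {x56} = {(o,x56), (p,x56)}
  {o, q} × {x56} = {(o,x56), (q,x56)}
  {p} × {x54, x55} = {(p,x54), (p,x55)}
  {p} × {x55, x56} = {(p,x55), (p,x56)}
  {o} × {x54, x55, x56} = {(o,x54), (o,x55), (o,x56)}
  {o, p, q} × {x55} = {(o,x55), (p,x55), (q,x55)}
  {o, p, q} × {x56} = {(o,x56), (p,x56), (q,x56)}
  {p} × {x54, x55, x56} = {(p,x54), (p,x55), (p,x56)}
  {o, p} × {x54, x55} = {(o,x54), (o,x55), (p,x54), (p,x55)}
  {o, q} × {x54, x55} = {(o,x54), (o,x55), (q,x54), (q,x55)}
  {o, p} × {x55, x56} = {(o,x55), (o,x56), (p,x55), (p,x56)}
  {o, q} × {x55, x56} = {(o,x55), (o,x56), (q,x55), (q,x56)}
  {o, p} × {x54, x55, x56} = {(o,x54), (o,x55), (o,x56), (p,x54), (p,x55), (p,x56)}
  {o, q} × {x54, x55, x56} = {(o,x54), (o,x55), (o,x56), (q,x54), (q,x55), (q,x56)}
  {o, p, q} × {x54, x55} = {(o,x54), (o,x55), (p,x54), (p,x55), (q,x54), (q,x55)}
  {o, p, q} × {x55, x56} = {(o,x55), (o,x56), (p,x55), (p,x56), (q,x55), (q,x56)}
  {o, p, q} × {x54, x55, x56} = {(o,x54), (o,x55), (o,x56), (p,x54), (p,x55), (p,x56), (q,x54), (q,x55), (q,x56)}
These 26 distinct sets form the basis B.
Close under arbitrary unions to get τ_{X×Y}; counting gives |τ_{X×Y}| = 108.


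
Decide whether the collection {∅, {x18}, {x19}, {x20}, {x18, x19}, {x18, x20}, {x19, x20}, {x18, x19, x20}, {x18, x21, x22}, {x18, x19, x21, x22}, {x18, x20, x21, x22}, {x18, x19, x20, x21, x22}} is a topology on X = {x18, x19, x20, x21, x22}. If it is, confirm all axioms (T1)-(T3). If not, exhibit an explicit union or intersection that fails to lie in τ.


τ IS a topology on X.

Axiom (T1): ∅ ∈ τ? Yes; X ∈ τ? Yes.
Axiom (T2/T3): check pairwise unions and intersections of members of τ.
All pairwise intersections and unions checked — each lies in τ. Therefore τ satisfies (T1), (T2), (T3): it IS a topology on X.


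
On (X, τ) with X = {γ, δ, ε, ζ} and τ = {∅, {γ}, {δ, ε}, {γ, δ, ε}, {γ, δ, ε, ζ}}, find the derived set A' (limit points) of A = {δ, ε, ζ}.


A' = {δ, ε, ζ}

For each x ∈ X, list the open sets U ∈ τ with x ∈ U, then check whether U ∩ (A ∖ {x}) ≠ ∅ for every such U.
  x = γ: open {γ} ∋ x has {γ} ∩ (A ∖ {γ}) = ∅, so x is NOT a limit point.
  x = δ: opens ∋ x are {δ, ε}, {γ, δ, ε}, {γ, δ, ε, ζ}; each meets A ∖ {δ}, so x IS a limit point.
  x = ε: opens ∋ x are {δ, ε}, {γ, δ, ε}, {γ, δ, ε, ζ}; each meets A ∖ {ε}, so x IS a limit point.
  x = ζ: opens ∋ x are {γ, δ, ε, ζ}; each meets A ∖ {ζ}, so x IS a limit point.
Collecting: A' = {δ, ε, ζ}.


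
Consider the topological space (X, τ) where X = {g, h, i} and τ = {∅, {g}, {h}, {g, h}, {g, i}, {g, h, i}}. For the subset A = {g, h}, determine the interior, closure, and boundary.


int(A) = {g, h}, cl(A) = {g, h, i}, ∂A = {i}.

Closed sets in (X, τ) are complements of opens:
  closed(X, τ) = {∅, {h}, {i}, {g, i}, {h, i}, {g, h, i}}.
int(A) = ⋃ {U ∈ τ : U ⊆ A}. Opens contained in A: ∅, {g}, {h}, {g, h}.
Taking the union of these: int(A) = {g, h}.
cl(A) = ⋂ {C closed : A ⊆ C}. Closed sets containing A: {g, h, i}.
Intersecting these: cl(A) = {g, h, i}.
∂A = cl(A) ∖ int(A) = {g, h, i} ∖ {g, h} = {i}.


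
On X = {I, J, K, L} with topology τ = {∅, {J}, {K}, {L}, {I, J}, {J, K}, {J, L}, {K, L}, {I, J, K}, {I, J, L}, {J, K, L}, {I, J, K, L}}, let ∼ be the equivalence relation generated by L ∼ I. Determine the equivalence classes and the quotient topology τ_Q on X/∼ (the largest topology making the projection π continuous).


X/∼ = {[I=L], [J], [K]}; |τ_Q| = 6.

Equivalence classes: [I=L], [J], [K].
Quotient map π: X → X/∼ sends I ↦ [I=L], J ↦ [J], K ↦ [K], L ↦ [I=L].
For each subset V ⊆ X/∼, compute π^{-1}(V) ⊆ X and check whether π^{-1}(V) ∈ τ. V is open in τ_Q iff π^{-1}(V) ∈ τ.
  V = {}: π^{-1}(V) = ∅ ∈ τ ✓.
  V = {[I=L]}: π^{-1}(V) = {I, L} ∉ τ ✗.
  V = {[J]}: π^{-1}(V) = {J} ∈ τ ✓.
  V = {[I=L], [J]}: π^{-1}(V) = {I, J, L} ∈ τ ✓.
  V = {[K]}: π^{-1}(V) = {K} ∈ τ ✓.
  V = {[I=L], [K]}: π^{-1}(V) = {I, K, L} ∉ τ ✗.
  V = {[J], [K]}: π^{-1}(V) = {J, K} ∈ τ ✓.
  V = {[I=L], [J], [K]}: π^{-1}(V) = {I, J, K, L} ∈ τ ✓.
Open sets in the quotient: τ_Q = {{}, {[J]}, {[I=L], [J]}, {[K]}, {[J], [K]}, {[I=L], [J], [K]}} (6 elements).


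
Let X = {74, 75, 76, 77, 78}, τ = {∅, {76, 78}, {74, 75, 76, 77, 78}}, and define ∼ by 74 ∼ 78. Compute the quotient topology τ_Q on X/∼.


X/∼ = {[74=78], [75], [76], [77]}; |τ_Q| = 2.

Equivalence classes: [74=78], [75], [76], [77].
Quotient map π: X → X/∼ sends 74 ↦ [74=78], 75 ↦ [75], 76 ↦ [76], 77 ↦ [77], 78 ↦ [74=78].
For each subset V ⊆ X/∼, compute π^{-1}(V) ⊆ X and check whether π^{-1}(V) ∈ τ. V is open in τ_Q iff π^{-1}(V) ∈ τ.
  V = {}: π^{-1}(V) = ∅ ∈ τ ✓.
  V = {[74=78]}: π^{-1}(V) = {74, 78} ∉ τ ✗.
  V = {[75]}: π^{-1}(V) = {75} ∉ τ ✗.
  V = {[74=78], [75]}: π^{-1}(V) = {74, 75, 78} ∉ τ ✗.
  V = {[76]}: π^{-1}(V) = {76} ∉ τ ✗.
  V = {[74=78], [76]}: π^{-1}(V) = {74, 76, 78} ∉ τ ✗.
  V = {[75], [76]}: π^{-1}(V) = {75, 76} ∉ τ ✗.
  V = {[74=78], [75], [76]}: π^{-1}(V) = {74, 75, 76, 78} ∉ τ ✗.
  V = {[77]}: π^{-1}(V) = {77} ∉ τ ✗.
  V = {[74=78], [77]}: π^{-1}(V) = {74, 77, 78} ∉ τ ✗.
  V = {[75], [77]}: π^{-1}(V) = {75, 77} ∉ τ ✗.
  V = {[74=78], [75], [77]}: π^{-1}(V) = {74, 75, 77, 78} ∉ τ ✗.
  V = {[76], [77]}: π^{-1}(V) = {76, 77} ∉ τ ✗.
  V = {[74=78], [76], [77]}: π^{-1}(V) = {74, 76, 77, 78} ∉ τ ✗.
  V = {[75], [76], [77]}: π^{-1}(V) = {75, 76, 77} ∉ τ ✗.
  V = {[74=78], [75], [76], [77]}: π^{-1}(V) = {74, 75, 76, 77, 78} ∈ τ ✓.
Open sets in the quotient: τ_Q = {{}, {[74=78], [75], [76], [77]}} (2 elements).


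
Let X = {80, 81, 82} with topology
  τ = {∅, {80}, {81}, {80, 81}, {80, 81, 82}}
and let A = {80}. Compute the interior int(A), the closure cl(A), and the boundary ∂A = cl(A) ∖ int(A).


int(A) = {80}, cl(A) = {80, 82}, ∂A = {82}.

Closed sets in (X, τ) are complements of opens:
  closed(X, τ) = {∅, {82}, {80, 82}, {81, 82}, {80, 81, 82}}.
int(A) = ⋃ {U ∈ τ : U ⊆ A}. Opens contained in A: ∅, {80}.
Taking the union of these: int(A) = {80}.
cl(A) = ⋂ {C closed : A ⊆ C}. Closed sets containing A: {80, 82}, {80, 81, 82}.
Intersecting these: cl(A) = {80, 82}.
∂A = cl(A) ∖ int(A) = {80, 82} ∖ {80} = {82}.


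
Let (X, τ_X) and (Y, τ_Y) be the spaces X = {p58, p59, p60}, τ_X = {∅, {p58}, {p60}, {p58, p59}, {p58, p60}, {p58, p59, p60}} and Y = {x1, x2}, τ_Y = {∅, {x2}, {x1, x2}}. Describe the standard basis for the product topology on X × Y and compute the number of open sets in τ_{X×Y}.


Basis B = {∅ × ∅, {p58} × {x2}, {p60} × {x2}, {p58} × {x1, x2}, {p58, p59} × {x2}, {p58, p60} × {x2}, {p60} × {x1, x2}, {p58, p59, p60} × {x2}, {p58, p59} × {x1, x2}, {p58, p60} × {x1, x2}, {p58, p59, p60} × {x1, x2}}; |τ_{X×Y}| = 18.

Enumerate products U × V with U ∈ τ_X, V ∈ τ_Y (deduplicated):
  ∅ × ∅ = {} (∅)
  {p58} × {x2} = {(p58,x2)}
  {p60} × {x2} = {(p60,x2)}
  {p58} × {x1, x2} = {(p58,x1), (p58,x2)}
  {p58, p59} × {x2} = {(p58,x2), (p59,x2)}
  {p58, p60} × {x2} = {(p58,x2), (p60,x2)}
  {p60} × {x1, x2} = {(p60,x1), (p60,x2)}
  {p58, p59, p60} × {x2} = {(p58,x2), (p59,x2), (p60,x2)}
  {p58, p59} × {x1, x2} = {(p58,x1), (p58,x2), (p59,x1), (p59,x2)}
  {p58, p60} × {x1, x2} = {(p58,x1), (p58,x2), (p60,x1), (p60,x2)}
  {p58, p59, p60} × {x1, x2} = {(p58,x1), (p58,x2), (p59,x1), (p59,x2), (p60,x1), (p60,x2)}
These 11 distinct sets form the basis B.
Close under arbitrary unions to get τ_{X×Y}; counting gives |τ_{X×Y}| = 18.


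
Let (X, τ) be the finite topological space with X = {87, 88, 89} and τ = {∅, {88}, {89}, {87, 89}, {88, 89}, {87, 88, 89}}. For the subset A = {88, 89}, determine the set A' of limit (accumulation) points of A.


A' = {87}

For each x ∈ X, list the open sets U ∈ τ with x ∈ U, then check whether U ∩ (A ∖ {x}) ≠ ∅ for every such U.
  x = 87: opens ∋ x are {87, 89}, {87, 88, 89}; each meets A ∖ {87}, so x IS a limit point.
  x = 88: open {88} ∋ x has {88} ∩ (A ∖ {88}) = ∅, so x is NOT a limit point.
  x = 89: open {89} ∋ x has {89} ∩ (A ∖ {89}) = ∅, so x is NOT a limit point.
Collecting: A' = {87}.


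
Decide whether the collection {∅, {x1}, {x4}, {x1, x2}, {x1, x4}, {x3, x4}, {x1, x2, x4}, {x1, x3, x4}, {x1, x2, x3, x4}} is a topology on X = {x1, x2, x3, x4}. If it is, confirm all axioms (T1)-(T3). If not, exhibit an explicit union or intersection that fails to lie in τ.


τ IS a topology on X.

Axiom (T1): ∅ ∈ τ? Yes; X ∈ τ? Yes.
Axiom (T2/T3): check pairwise unions and intersections of members of τ.
All pairwise intersections and unions checked — each lies in τ. Therefore τ satisfies (T1), (T2), (T3): it IS a topology on X.


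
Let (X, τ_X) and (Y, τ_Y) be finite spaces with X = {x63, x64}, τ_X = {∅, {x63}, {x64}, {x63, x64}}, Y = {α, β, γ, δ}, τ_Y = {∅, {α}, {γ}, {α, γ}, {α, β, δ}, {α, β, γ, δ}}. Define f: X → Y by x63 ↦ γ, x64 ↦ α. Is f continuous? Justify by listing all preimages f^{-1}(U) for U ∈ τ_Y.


f IS continuous.

Compute f^{-1}(U) for each U ∈ τ_Y:
  U = ∅: f^{-1}(U) = ∅ ∈ τ_X ✓.
  U = {α}: f^{-1}(U) = {x64} ∈ τ_X ✓.
  U = {γ}: f^{-1}(U) = {x63} ∈ τ_X ✓.
  U = {α, γ}: f^{-1}(U) = {x63, x64} ∈ τ_X ✓.
  U = {α, β, δ}: f^{-1}(U) = {x64} ∈ τ_X ✓.
  U = {α, β, γ, δ}: f^{-1}(U) = {x63, x64} ∈ τ_X ✓.
Every preimage lies in τ_X, so f IS continuous.


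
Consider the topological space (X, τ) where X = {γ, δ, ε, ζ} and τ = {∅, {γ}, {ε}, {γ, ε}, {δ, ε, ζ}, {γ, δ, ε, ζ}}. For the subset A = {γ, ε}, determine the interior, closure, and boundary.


int(A) = {γ, ε}, cl(A) = {γ, δ, ε, ζ}, ∂A = {δ, ζ}.

Closed sets in (X, τ) are complements of opens:
  closed(X, τ) = {∅, {γ}, {δ, ζ}, {γ, δ, ζ}, {δ, ε, ζ}, {γ, δ, ε, ζ}}.
int(A) = ⋃ {U ∈ τ : U ⊆ A}. Opens contained in A: ∅, {γ}, {ε}, {γ, ε}.
Taking the union of these: int(A) = {γ, ε}.
cl(A) = ⋂ {C closed : A ⊆ C}. Closed sets containing A: {γ, δ, ε, ζ}.
Intersecting these: cl(A) = {γ, δ, ε, ζ}.
∂A = cl(A) ∖ int(A) = {γ, δ, ε, ζ} ∖ {γ, ε} = {δ, ζ}.


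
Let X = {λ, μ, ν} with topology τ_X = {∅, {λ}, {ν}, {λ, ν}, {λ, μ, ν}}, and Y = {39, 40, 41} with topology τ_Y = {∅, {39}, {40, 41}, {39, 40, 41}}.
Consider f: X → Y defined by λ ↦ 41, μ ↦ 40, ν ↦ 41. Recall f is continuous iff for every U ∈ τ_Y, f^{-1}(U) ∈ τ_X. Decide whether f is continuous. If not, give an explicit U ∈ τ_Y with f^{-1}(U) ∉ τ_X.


f IS continuous.

Compute f^{-1}(U) for each U ∈ τ_Y:
  U = ∅: f^{-1}(U) = ∅ ∈ τ_X ✓.
  U = {39}: f^{-1}(U) = ∅ ∈ τ_X ✓.
  U = {40, 41}: f^{-1}(U) = {λ, μ, ν} ∈ τ_X ✓.
  U = {39, 40, 41}: f^{-1}(U) = {λ, μ, ν} ∈ τ_X ✓.
Every preimage lies in τ_X, so f IS continuous.


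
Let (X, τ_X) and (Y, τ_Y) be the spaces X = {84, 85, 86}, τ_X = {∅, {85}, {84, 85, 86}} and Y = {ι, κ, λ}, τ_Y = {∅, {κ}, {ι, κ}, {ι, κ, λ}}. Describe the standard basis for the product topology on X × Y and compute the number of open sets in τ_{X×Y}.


Basis B = {∅ × ∅, {85} × {κ}, {85} × {ι, κ}, {84, 85, 86} × {κ}, {85} × {ι, κ, λ}, {84, 85, 86} × {ι, κ}, {84, 85, 86} × {ι, κ, λ}}; |τ_{X×Y}| = 10.

Enumerate products U × V with U ∈ τ_X, V ∈ τ_Y (deduplicated):
  ∅ × ∅ = {} (∅)
  {85} × {κ} = {(85,κ)}
  {85} × {ι, κ} = {(85,ι), (85,κ)}
  {84, 85, 86} × {κ} = {(84,κ), (85,κ), (86,κ)}
  {85} × {ι, κ, λ} = {(85,ι), (85,κ), (85,λ)}
  {84, 85, 86} × {ι, κ} = {(84,ι), (84,κ), (85,ι), (85,κ), (86,ι), (86,κ)}
  {84, 85, 86} × {ι, κ, λ} = {(84,ι), (84,κ), (84,λ), (85,ι), (85,κ), (85,λ), (86,ι), (86,κ), (86,λ)}
These 7 distinct sets form the basis B.
Close under arbitrary unions to get τ_{X×Y}; counting gives |τ_{X×Y}| = 10.


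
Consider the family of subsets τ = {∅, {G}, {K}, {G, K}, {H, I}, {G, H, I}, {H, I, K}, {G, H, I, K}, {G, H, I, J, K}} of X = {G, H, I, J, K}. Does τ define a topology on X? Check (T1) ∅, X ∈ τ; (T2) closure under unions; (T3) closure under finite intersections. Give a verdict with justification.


τ IS a topology on X.

Axiom (T1): ∅ ∈ τ? Yes; X ∈ τ? Yes.
Axiom (T2/T3): check pairwise unions and intersections of members of τ.
All pairwise intersections and unions checked — each lies in τ. Therefore τ satisfies (T1), (T2), (T3): it IS a topology on X.


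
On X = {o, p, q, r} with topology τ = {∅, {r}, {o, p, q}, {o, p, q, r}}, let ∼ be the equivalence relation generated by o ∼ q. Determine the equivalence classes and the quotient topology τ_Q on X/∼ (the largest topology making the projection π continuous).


X/∼ = {[o=q], [p], [r]}; |τ_Q| = 4.

Equivalence classes: [o=q], [p], [r].
Quotient map π: X → X/∼ sends o ↦ [o=q], p ↦ [p], q ↦ [o=q], r ↦ [r].
For each subset V ⊆ X/∼, compute π^{-1}(V) ⊆ X and check whether π^{-1}(V) ∈ τ. V is open in τ_Q iff π^{-1}(V) ∈ τ.
  V = {}: π^{-1}(V) = ∅ ∈ τ ✓.
  V = {[o=q]}: π^{-1}(V) = {o, q} ∉ τ ✗.
  V = {[p]}: π^{-1}(V) = {p} ∉ τ ✗.
  V = {[o=q], [p]}: π^{-1}(V) = {o, p, q} ∈ τ ✓.
  V = {[r]}: π^{-1}(V) = {r} ∈ τ ✓.
  V = {[o=q], [r]}: π^{-1}(V) = {o, q, r} ∉ τ ✗.
  V = {[p], [r]}: π^{-1}(V) = {p, r} ∉ τ ✗.
  V = {[o=q], [p], [r]}: π^{-1}(V) = {o, p, q, r} ∈ τ ✓.
Open sets in the quotient: τ_Q = {{}, {[o=q], [p]}, {[r]}, {[o=q], [p], [r]}} (4 elements).


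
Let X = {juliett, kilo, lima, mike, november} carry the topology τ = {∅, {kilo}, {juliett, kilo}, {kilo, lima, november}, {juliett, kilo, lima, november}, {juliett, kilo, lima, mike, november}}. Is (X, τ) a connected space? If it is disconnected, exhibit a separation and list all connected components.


(X, τ) is connected.

Find clopen sets (U ∈ τ with X ∖ U ∈ τ):
  U = ∅, X ∖ U = {juliett, kilo, lima, mike, november} — both open, so U is clopen.
  U = {juliett, kilo, lima, mike, november}, X ∖ U = ∅ — both open, so U is clopen.
Only trivial clopens (∅ and X) exist, so (X, τ) is connected.
Compute connected components by grouping points that agree on all clopens:
  component: {juliett, kilo, lima, mike, november}


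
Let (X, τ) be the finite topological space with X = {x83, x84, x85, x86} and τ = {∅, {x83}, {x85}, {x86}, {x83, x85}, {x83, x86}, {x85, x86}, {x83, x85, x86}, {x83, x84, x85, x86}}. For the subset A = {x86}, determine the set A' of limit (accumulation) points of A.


A' = {x84}

For each x ∈ X, list the open sets U ∈ τ with x ∈ U, then check whether U ∩ (A ∖ {x}) ≠ ∅ for every such U.
  x = x83: open {x83} ∋ x has {x83} ∩ (A ∖ {x83}) = ∅, so x is NOT a limit point.
  x = x84: opens ∋ x are {x83, x84, x85, x86}; each meets A ∖ {x84}, so x IS a limit point.
  x = x85: open {x85} ∋ x has {x85} ∩ (A ∖ {x85}) = ∅, so x is NOT a limit point.
  x = x86: open {x86} ∋ x has {x86} ∩ (A ∖ {x86}) = ∅, so x is NOT a limit point.
Collecting: A' = {x84}.


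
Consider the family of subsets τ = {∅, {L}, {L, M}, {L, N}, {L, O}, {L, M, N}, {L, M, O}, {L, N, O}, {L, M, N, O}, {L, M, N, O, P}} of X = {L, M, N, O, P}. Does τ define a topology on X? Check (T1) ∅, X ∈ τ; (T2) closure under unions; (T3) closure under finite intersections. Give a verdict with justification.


τ IS a topology on X.

Axiom (T1): ∅ ∈ τ? Yes; X ∈ τ? Yes.
Axiom (T2/T3): check pairwise unions and intersections of members of τ.
All pairwise intersections and unions checked — each lies in τ. Therefore τ satisfies (T1), (T2), (T3): it IS a topology on X.


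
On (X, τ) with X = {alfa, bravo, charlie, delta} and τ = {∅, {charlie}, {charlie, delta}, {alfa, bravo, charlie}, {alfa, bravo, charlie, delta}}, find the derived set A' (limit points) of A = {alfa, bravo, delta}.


A' = {alfa, bravo}

For each x ∈ X, list the open sets U ∈ τ with x ∈ U, then check whether U ∩ (A ∖ {x}) ≠ ∅ for every such U.
  x = alfa: opens ∋ x are {alfa, bravo, charlie}, {alfa, bravo, charlie, delta}; each meets A ∖ {alfa}, so x IS a limit point.
  x = bravo: opens ∋ x are {alfa, bravo, charlie}, {alfa, bravo, charlie, delta}; each meets A ∖ {bravo}, so x IS a limit point.
  x = charlie: open {charlie} ∋ x has {charlie} ∩ (A ∖ {charlie}) = ∅, so x is NOT a limit point.
  x = delta: open {charlie, delta} ∋ x has {charlie, delta} ∩ (A ∖ {delta}) = ∅, so x is NOT a limit point.
Collecting: A' = {alfa, bravo}.


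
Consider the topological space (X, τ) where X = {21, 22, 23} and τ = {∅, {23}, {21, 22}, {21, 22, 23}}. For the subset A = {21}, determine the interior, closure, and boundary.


int(A) = ∅, cl(A) = {21, 22}, ∂A = {21, 22}.

Closed sets in (X, τ) are complements of opens:
  closed(X, τ) = {∅, {23}, {21, 22}, {21, 22, 23}}.
int(A) = ⋃ {U ∈ τ : U ⊆ A}. Opens contained in A: ∅.
Taking the union of these: int(A) = ∅.
cl(A) = ⋂ {C closed : A ⊆ C}. Closed sets containing A: {21, 22}, {21, 22, 23}.
Intersecting these: cl(A) = {21, 22}.
∂A = cl(A) ∖ int(A) = {21, 22} ∖ ∅ = {21, 22}.


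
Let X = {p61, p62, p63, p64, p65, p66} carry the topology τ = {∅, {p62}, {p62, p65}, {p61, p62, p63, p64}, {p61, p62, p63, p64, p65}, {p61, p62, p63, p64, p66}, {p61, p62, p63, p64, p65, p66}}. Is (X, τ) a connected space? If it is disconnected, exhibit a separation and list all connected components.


(X, τ) is connected.

Find clopen sets (U ∈ τ with X ∖ U ∈ τ):
  U = ∅, X ∖ U = {p61, p62, p63, p64, p65, p66} — both open, so U is clopen.
  U = {p61, p62, p63, p64, p65, p66}, X ∖ U = ∅ — both open, so U is clopen.
Only trivial clopens (∅ and X) exist, so (X, τ) is connected.
Compute connected components by grouping points that agree on all clopens:
  component: {p61, p62, p63, p64, p65, p66}


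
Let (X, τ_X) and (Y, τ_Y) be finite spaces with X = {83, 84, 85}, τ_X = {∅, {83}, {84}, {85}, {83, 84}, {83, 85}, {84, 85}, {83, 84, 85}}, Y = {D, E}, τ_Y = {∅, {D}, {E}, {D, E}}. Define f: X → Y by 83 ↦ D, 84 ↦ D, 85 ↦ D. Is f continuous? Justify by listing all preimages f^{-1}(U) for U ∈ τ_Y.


f IS continuous.

Compute f^{-1}(U) for each U ∈ τ_Y:
  U = ∅: f^{-1}(U) = ∅ ∈ τ_X ✓.
  U = {D}: f^{-1}(U) = {83, 84, 85} ∈ τ_X ✓.
  U = {E}: f^{-1}(U) = ∅ ∈ τ_X ✓.
  U = {D, E}: f^{-1}(U) = {83, 84, 85} ∈ τ_X ✓.
Every preimage lies in τ_X, so f IS continuous.


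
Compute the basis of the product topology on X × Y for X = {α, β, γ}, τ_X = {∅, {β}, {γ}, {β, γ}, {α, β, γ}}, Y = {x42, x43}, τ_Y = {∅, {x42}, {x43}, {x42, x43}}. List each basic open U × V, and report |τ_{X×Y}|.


Basis B = {∅ × ∅, {β} × {x42}, {β} × {x43}, {γ} × {x42}, {γ} × {x43}, {β} × {x42, x43}, {β, γ} × {x42}, {β, γ} × {x43}, {γ} × {x42, x43}, {α, β, γ} × {x42}, {α, β, γ} × {x43}, {β, γ} × {x42, x43}, {α, β, γ} × {x42, x43}}; |τ_{X×Y}| = 25.

Enumerate products U × V with U ∈ τ_X, V ∈ τ_Y (deduplicated):
  ∅ × ∅ = {} (∅)
  {β} × {x42} = {(β,x42)}
  {β} × {x43} = {(β,x43)}
  {γ} × {x42} = {(γ,x42)}
  {γ} × {x43} = {(γ,x43)}
  {β} × {x42, x43} = {(β,x42), (β,x43)}
  {β, γ} × {x42} = {(β,x42), (γ,x42)}
  {β, γ} × {x43} = {(β,x43), (γ,x43)}
  {γ} × {x42, x43} = {(γ,x42), (γ,x43)}
  {α, β, γ} × {x42} = {(α,x42), (β,x42), (γ,x42)}
  {α, β, γ} × {x43} = {(α,x43), (β,x43), (γ,x43)}
  {β, γ} × {x42, x43} = {(β,x42), (β,x43), (γ,x42), (γ,x43)}
  {α, β, γ} × {x42, x43} = {(α,x42), (α,x43), (β,x42), (β,x43), (γ,x42), (γ,x43)}
These 13 distinct sets form the basis B.
Close under arbitrary unions to get τ_{X×Y}; counting gives |τ_{X×Y}| = 25.


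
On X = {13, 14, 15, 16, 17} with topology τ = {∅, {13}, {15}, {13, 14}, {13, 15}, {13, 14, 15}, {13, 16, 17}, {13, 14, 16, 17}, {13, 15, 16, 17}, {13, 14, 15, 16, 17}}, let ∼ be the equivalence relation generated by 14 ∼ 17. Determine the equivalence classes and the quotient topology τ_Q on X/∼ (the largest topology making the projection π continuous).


X/∼ = {[13], [14=17], [15], [16]}; |τ_Q| = 6.

Equivalence classes: [13], [14=17], [15], [16].
Quotient map π: X → X/∼ sends 13 ↦ [13], 14 ↦ [14=17], 15 ↦ [15], 16 ↦ [16], 17 ↦ [14=17].
For each subset V ⊆ X/∼, compute π^{-1}(V) ⊆ X and check whether π^{-1}(V) ∈ τ. V is open in τ_Q iff π^{-1}(V) ∈ τ.
  V = {}: π^{-1}(V) = ∅ ∈ τ ✓.
  V = {[13]}: π^{-1}(V) = {13} ∈ τ ✓.
  V = {[14=17]}: π^{-1}(V) = {14, 17} ∉ τ ✗.
  V = {[13], [14=17]}: π^{-1}(V) = {13, 14, 17} ∉ τ ✗.
  V = {[15]}: π^{-1}(V) = {15} ∈ τ ✓.
  V = {[13], [15]}: π^{-1}(V) = {13, 15} ∈ τ ✓.
  V = {[14=17], [15]}: π^{-1}(V) = {14, 15, 17} ∉ τ ✗.
  V = {[13], [14=17], [15]}: π^{-1}(V) = {13, 14, 15, 17} ∉ τ ✗.
  V = {[16]}: π^{-1}(V) = {16} ∉ τ ✗.
  V = {[13], [16]}: π^{-1}(V) = {13, 16} ∉ τ ✗.
  V = {[14=17], [16]}: π^{-1}(V) = {14, 16, 17} ∉ τ ✗.
  V = {[13], [14=17], [16]}: π^{-1}(V) = {13, 14, 16, 17} ∈ τ ✓.
  V = {[15], [16]}: π^{-1}(V) = {15, 16} ∉ τ ✗.
  V = {[13], [15], [16]}: π^{-1}(V) = {13, 15, 16} ∉ τ ✗.
  V = {[14=17], [15], [16]}: π^{-1}(V) = {14, 15, 16, 17} ∉ τ ✗.
  V = {[13], [14=17], [15], [16]}: π^{-1}(V) = {13, 14, 15, 16, 17} ∈ τ ✓.
Open sets in the quotient: τ_Q = {{}, {[13]}, {[15]}, {[13], [15]}, {[13], [14=17], [16]}, {[13], [14=17], [15], [16]}} (6 elements).


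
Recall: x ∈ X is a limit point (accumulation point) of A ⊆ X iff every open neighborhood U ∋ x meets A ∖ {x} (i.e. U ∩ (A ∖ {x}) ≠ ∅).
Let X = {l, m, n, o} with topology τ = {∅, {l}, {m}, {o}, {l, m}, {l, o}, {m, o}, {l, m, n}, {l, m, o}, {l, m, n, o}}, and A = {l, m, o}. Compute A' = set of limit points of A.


A' = {n}

For each x ∈ X, list the open sets U ∈ τ with x ∈ U, then check whether U ∩ (A ∖ {x}) ≠ ∅ for every such U.
  x = l: open {l} ∋ x has {l} ∩ (A ∖ {l}) = ∅, so x is NOT a limit point.
  x = m: open {m} ∋ x has {m} ∩ (A ∖ {m}) = ∅, so x is NOT a limit point.
  x = n: opens ∋ x are {l, m, n}, {l, m, n, o}; each meets A ∖ {n}, so x IS a limit point.
  x = o: open {o} ∋ x has {o} ∩ (A ∖ {o}) = ∅, so x is NOT a limit point.
Collecting: A' = {n}.


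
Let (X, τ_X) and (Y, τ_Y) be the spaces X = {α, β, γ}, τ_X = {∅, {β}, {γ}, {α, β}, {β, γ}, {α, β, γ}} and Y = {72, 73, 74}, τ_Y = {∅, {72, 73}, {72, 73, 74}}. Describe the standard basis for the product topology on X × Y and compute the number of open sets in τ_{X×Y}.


Basis B = {∅ × ∅, {β} × {72, 73}, {γ} × {72, 73}, {β} × {72, 73, 74}, {γ} × {72, 73, 74}, {α, β} × {72, 73}, {β, γ} × {72, 73}, {α, β} × {72, 73, 74}, {α, β, γ} × {72, 73}, {β, γ} × {72, 73, 74}, {α, β, γ} × {72, 73, 74}}; |τ_{X×Y}| = 18.

Enumerate products U × V with U ∈ τ_X, V ∈ τ_Y (deduplicated):
  ∅ × ∅ = {} (∅)
  {β} × {72, 73} = {(β,72), (β,73)}
  {γ} × {72, 73} = {(γ,72), (γ,73)}
  {β} × {72, 73, 74} = {(β,72), (β,73), (β,74)}
  {γ} × {72, 73, 74} = {(γ,72), (γ,73), (γ,74)}
  {α, β} × {72, 73} = {(α,72), (α,73), (β,72), (β,73)}
  {β, γ} × {72, 73} = {(β,72), (β,73), (γ,72), (γ,73)}
  {α, β} × {72, 73, 74} = {(α,72), (α,73), (α,74), (β,72), (β,73), (β,74)}
  {α, β, γ} × {72, 73} = {(α,72), (α,73), (β,72), (β,73), (γ,72), (γ,73)}
  {β, γ} × {72, 73, 74} = {(β,72), (β,73), (β,74), (γ,72), (γ,73), (γ,74)}
  {α, β, γ} × {72, 73, 74} = {(α,72), (α,73), (α,74), (β,72), (β,73), (β,74), (γ,72), (γ,73), (γ,74)}
These 11 distinct sets form the basis B.
Close under arbitrary unions to get τ_{X×Y}; counting gives |τ_{X×Y}| = 18.


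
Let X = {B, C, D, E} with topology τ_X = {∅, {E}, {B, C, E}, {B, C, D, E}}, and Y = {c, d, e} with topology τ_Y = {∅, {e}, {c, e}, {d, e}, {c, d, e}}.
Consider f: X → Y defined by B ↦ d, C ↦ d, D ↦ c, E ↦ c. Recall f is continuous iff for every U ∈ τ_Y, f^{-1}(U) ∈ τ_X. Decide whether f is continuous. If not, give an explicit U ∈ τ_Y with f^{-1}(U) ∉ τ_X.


f is NOT continuous.

Compute f^{-1}(U) for each U ∈ τ_Y:
  U = ∅: f^{-1}(U) = ∅ ∈ τ_X ✓.
  U = {e}: f^{-1}(U) = ∅ ∈ τ_X ✓.
  U = {c, e}: f^{-1}(U) = {D, E} ∉ τ_X ✗.
  U = {d, e}: f^{-1}(U) = {B, C} ∉ τ_X ✗.
  U = {c, d, e}: f^{-1}(U) = {B, C, D, E} ∈ τ_X ✓.
Found U = {c, e} with f^{-1}(U) = {D, E} not in τ_X. Therefore f is NOT continuous.


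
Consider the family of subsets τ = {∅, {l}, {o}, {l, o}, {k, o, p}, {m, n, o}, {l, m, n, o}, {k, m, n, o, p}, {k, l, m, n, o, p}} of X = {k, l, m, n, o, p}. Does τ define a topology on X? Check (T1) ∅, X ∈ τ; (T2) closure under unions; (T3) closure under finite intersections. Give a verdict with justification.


τ is NOT a topology on X.

Axiom (T1): ∅ ∈ τ? Yes; X ∈ τ? Yes.
Axiom (T2/T3): check pairwise unions and intersections of members of τ.
Counterexample for (T2): {l} ∪ {k, o, p} = {k, l, o, p} ∉ τ. Therefore τ is NOT a topology.


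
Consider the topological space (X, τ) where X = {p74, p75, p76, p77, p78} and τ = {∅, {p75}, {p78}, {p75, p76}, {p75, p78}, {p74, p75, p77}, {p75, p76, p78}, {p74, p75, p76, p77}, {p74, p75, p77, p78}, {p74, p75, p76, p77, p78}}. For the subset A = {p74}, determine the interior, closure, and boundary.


int(A) = ∅, cl(A) = {p74, p77}, ∂A = {p74, p77}.

Closed sets in (X, τ) are complements of opens:
  closed(X, τ) = {∅, {p76}, {p78}, {p74, p77}, {p76, p78}, {p74, p76, p77}, {p74, p77, p78}, {p74, p75, p76, p77}, {p74, p76, p77, p78}, {p74, p75, p76, p77, p78}}.
int(A) = ⋃ {U ∈ τ : U ⊆ A}. Opens contained in A: ∅.
Taking the union of these: int(A) = ∅.
cl(A) = ⋂ {C closed : A ⊆ C}. Closed sets containing A: {p74, p77}, {p74, p76, p77}, {p74, p77, p78}, {p74, p75, p76, p77}, {p74, p76, p77, p78}, {p74, p75, p76, p77, p78}.
Intersecting these: cl(A) = {p74, p77}.
∂A = cl(A) ∖ int(A) = {p74, p77} ∖ ∅ = {p74, p77}.


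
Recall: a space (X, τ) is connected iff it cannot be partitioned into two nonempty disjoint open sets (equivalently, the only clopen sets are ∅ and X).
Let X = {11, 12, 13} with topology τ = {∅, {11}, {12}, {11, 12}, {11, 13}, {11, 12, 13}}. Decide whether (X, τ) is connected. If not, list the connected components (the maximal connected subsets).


(X, τ) is disconnected; components = [{12}, {11, 13}].

Find clopen sets (U ∈ τ with X ∖ U ∈ τ):
  U = ∅, X ∖ U = {11, 12, 13} — both open, so U is clopen.
  U = {12}, X ∖ U = {11, 13} — both open, so U is clopen.
  U = {11, 13}, X ∖ U = {12} — both open, so U is clopen.
  U = {11, 12, 13}, X ∖ U = ∅ — both open, so U is clopen.
Nontrivial clopen(s) exist: e.g. {11, 13}. So (X, τ) is disconnected.
Compute connected components by grouping points that agree on all clopens:
  component: {12}
  component: {11, 13}


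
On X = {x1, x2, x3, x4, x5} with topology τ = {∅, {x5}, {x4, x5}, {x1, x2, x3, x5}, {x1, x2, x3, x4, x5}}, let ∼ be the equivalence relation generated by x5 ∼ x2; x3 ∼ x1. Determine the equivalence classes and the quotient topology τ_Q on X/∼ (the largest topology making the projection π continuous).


X/∼ = {[x1=x3], [x2=x5], [x4]}; |τ_Q| = 3.

Equivalence classes: [x1=x3], [x2=x5], [x4].
Quotient map π: X → X/∼ sends x1 ↦ [x1=x3], x2 ↦ [x2=x5], x3 ↦ [x1=x3], x4 ↦ [x4], x5 ↦ [x2=x5].
For each subset V ⊆ X/∼, compute π^{-1}(V) ⊆ X and check whether π^{-1}(V) ∈ τ. V is open in τ_Q iff π^{-1}(V) ∈ τ.
  V = {}: π^{-1}(V) = ∅ ∈ τ ✓.
  V = {[x1=x3]}: π^{-1}(V) = {x1, x3} ∉ τ ✗.
  V = {[x2=x5]}: π^{-1}(V) = {x2, x5} ∉ τ ✗.
  V = {[x1=x3], [x2=x5]}: π^{-1}(V) = {x1, x2, x3, x5} ∈ τ ✓.
  V = {[x4]}: π^{-1}(V) = {x4} ∉ τ ✗.
  V = {[x1=x3], [x4]}: π^{-1}(V) = {x1, x3, x4} ∉ τ ✗.
  V = {[x2=x5], [x4]}: π^{-1}(V) = {x2, x4, x5} ∉ τ ✗.
  V = {[x1=x3], [x2=x5], [x4]}: π^{-1}(V) = {x1, x2, x3, x4, x5} ∈ τ ✓.
Open sets in the quotient: τ_Q = {{}, {[x1=x3], [x2=x5]}, {[x1=x3], [x2=x5], [x4]}} (3 elements).


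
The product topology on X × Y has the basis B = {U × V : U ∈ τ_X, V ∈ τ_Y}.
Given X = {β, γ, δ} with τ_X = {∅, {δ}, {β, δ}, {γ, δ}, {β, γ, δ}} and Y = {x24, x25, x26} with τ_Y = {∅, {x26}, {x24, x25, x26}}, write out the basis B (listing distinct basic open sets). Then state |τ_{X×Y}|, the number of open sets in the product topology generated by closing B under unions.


Basis B = {∅ × ∅, {δ} × {x26}, {β, δ} × {x26}, {γ, δ} × {x26}, {β, γ, δ} × {x26}, {δ} × {x24, x25, x26}, {β, δ} × {x24, x25, x26}, {γ, δ} × {x24, x25, x26}, {β, γ, δ} × {x24, x25, x26}}; |τ_{X×Y}| = 14.

Enumerate products U × V with U ∈ τ_X, V ∈ τ_Y (deduplicated):
  ∅ × ∅ = {} (∅)
  {δ} × {x26} = {(δ,x26)}
  {β, δ} × {x26} = {(β,x26), (δ,x26)}
  {γ, δ} × {x26} = {(γ,x26), (δ,x26)}
  {β, γ, δ} × {x26} = {(β,x26), (γ,x26), (δ,x26)}
  {δ} × {x24, x25, x26} = {(δ,x24), (δ,x25), (δ,x26)}
  {β, δ} × {x24, x25, x26} = {(β,x24), (β,x25), (β,x26), (δ,x24), (δ,x25), (δ,x26)}
  {γ, δ} × {x24, x25, x26} = {(γ,x24), (γ,x25), (γ,x26), (δ,x24), (δ,x25), (δ,x26)}
  {β, γ, δ} × {x24, x25, x26} = {(β,x24), (β,x25), (β,x26), (γ,x24), (γ,x25), (γ,x26), (δ,x24), (δ,x25), (δ,x26)}
These 9 distinct sets form the basis B.
Close under arbitrary unions to get τ_{X×Y}; counting gives |τ_{X×Y}| = 14.


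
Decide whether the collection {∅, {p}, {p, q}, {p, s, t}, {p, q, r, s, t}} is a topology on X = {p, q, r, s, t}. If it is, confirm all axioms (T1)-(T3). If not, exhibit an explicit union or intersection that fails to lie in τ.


τ is NOT a topology on X.

Axiom (T1): ∅ ∈ τ? Yes; X ∈ τ? Yes.
Axiom (T2/T3): check pairwise unions and intersections of members of τ.
Counterexample for (T2): {p, q} ∪ {p, s, t} = {p, q, s, t} ∉ τ. Therefore τ is NOT a topology.


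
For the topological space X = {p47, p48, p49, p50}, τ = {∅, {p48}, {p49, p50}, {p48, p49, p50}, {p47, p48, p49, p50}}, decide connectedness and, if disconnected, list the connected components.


(X, τ) is connected.

Find clopen sets (U ∈ τ with X ∖ U ∈ τ):
  U = ∅, X ∖ U = {p47, p48, p49, p50} — both open, so U is clopen.
  U = {p47, p48, p49, p50}, X ∖ U = ∅ — both open, so U is clopen.
Only trivial clopens (∅ and X) exist, so (X, τ) is connected.
Compute connected components by grouping points that agree on all clopens:
  component: {p47, p48, p49, p50}


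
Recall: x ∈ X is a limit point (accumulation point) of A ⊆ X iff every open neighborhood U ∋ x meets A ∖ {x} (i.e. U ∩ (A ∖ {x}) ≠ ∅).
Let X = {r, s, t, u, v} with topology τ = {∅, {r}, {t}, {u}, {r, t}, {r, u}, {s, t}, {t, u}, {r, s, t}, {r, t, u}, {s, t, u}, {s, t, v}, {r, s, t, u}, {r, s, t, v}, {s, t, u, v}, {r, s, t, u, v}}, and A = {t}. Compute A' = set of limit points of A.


A' = {s, v}

For each x ∈ X, list the open sets U ∈ τ with x ∈ U, then check whether U ∩ (A ∖ {x}) ≠ ∅ for every such U.
  x = r: open {r} ∋ x has {r} ∩ (A ∖ {r}) = ∅, so x is NOT a limit point.
  x = s: opens ∋ x are {s, t}, {r, s, t}, {s, t, u}, {s, t, v}, {r, s, t, u}, {r, s, t, v}, {s, t, u, v}, {r, s, t, u, v}; each meets A ∖ {s}, so x IS a limit point.
  x = t: open {t} ∋ x has {t} ∩ (A ∖ {t}) = ∅, so x is NOT a limit point.
  x = u: open {u} ∋ x has {u} ∩ (A ∖ {u}) = ∅, so x is NOT a limit point.
  x = v: opens ∋ x are {s, t, v}, {r, s, t, v}, {s, t, u, v}, {r, s, t, u, v}; each meets A ∖ {v}, so x IS a limit point.
Collecting: A' = {s, v}.


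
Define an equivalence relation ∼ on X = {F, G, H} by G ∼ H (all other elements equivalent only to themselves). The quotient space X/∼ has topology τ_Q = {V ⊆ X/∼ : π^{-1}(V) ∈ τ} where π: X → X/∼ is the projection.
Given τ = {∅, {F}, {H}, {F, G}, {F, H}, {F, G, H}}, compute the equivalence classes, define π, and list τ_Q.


X/∼ = {[F], [G=H]}; |τ_Q| = 3.

Equivalence classes: [F], [G=H].
Quotient map π: X → X/∼ sends F ↦ [F], G ↦ [G=H], H ↦ [G=H].
For each subset V ⊆ X/∼, compute π^{-1}(V) ⊆ X and check whether π^{-1}(V) ∈ τ. V is open in τ_Q iff π^{-1}(V) ∈ τ.
  V = {}: π^{-1}(V) = ∅ ∈ τ ✓.
  V = {[F]}: π^{-1}(V) = {F} ∈ τ ✓.
  V = {[G=H]}: π^{-1}(V) = {G, H} ∉ τ ✗.
  V = {[F], [G=H]}: π^{-1}(V) = {F, G, H} ∈ τ ✓.
Open sets in the quotient: τ_Q = {{}, {[F]}, {[F], [G=H]}} (3 elements).
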